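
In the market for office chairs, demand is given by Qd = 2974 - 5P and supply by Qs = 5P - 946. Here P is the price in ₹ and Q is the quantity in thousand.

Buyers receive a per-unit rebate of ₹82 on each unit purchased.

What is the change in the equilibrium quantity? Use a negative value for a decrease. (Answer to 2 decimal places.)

+205.00

Original equilibrium: 2974 - 5P = 5P - 946 gives 3920 = 10P, so P = 392 and Q = 1014.
Since buyers' out-of-pocket price is the market price minus the rebate, the effective demand curve becomes Qd = 3384 - 5P.
Clearing the new market: 3384 - 5P = 5P - 946, so P = 433 and Q = 1219.
ΔQ = 1219 − 1014 = +205.00.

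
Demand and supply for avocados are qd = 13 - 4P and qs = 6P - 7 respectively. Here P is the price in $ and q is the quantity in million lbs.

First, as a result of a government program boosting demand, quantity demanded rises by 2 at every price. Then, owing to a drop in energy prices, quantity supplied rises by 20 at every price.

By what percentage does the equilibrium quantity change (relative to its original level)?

+184

Before the shock: 13 - 4P = 6P - 7 ⇒ 20 = 10P ⇒ P = 2, q = 5.
The shock moves the curves to qd = 15 - 4P and qs = 6P + 13.
New equilibrium: 15 - 4P = 6P + 13 ⇒ 2 = 10P ⇒ P = 0.2, q = 14.2.
%Δq = (14.2 − 5) / 5 × 100 = +184%.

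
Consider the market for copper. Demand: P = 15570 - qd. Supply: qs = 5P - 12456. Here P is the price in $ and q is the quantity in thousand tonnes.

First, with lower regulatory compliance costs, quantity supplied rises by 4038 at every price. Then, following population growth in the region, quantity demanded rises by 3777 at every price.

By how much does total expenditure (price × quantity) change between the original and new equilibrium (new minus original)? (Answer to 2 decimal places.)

Original equilibrium: 15570 - P = 5P - 12456 gives 28026 = 6P, so P = 4671 and q = 10899.
The new curves are qd = 19347 - P (demand) and qs = 5P - 8418 (supply).
Clearing the new market: 19347 - P = 5P - 8418, so P = 4627.5 and q = 14719.5.
Expenditure moves from 4671×10899 = 50909229 to 4627.5×14719.5 = 68114486.25; change = +17205257.25.

+17205257.25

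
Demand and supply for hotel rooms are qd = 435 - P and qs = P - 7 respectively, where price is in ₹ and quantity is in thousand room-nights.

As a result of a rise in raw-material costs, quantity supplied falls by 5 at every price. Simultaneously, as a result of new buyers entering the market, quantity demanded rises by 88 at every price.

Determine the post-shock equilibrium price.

267.5

Initially, 435 - P = P - 7, so 442 = 2P and P = 221, q = 214.
The shock moves the curves to qd = 523 - P and qs = P - 12.
Setting them equal: 523 - P = P - 12 → 535 = 2P, so P = 267.5 and q = 255.5.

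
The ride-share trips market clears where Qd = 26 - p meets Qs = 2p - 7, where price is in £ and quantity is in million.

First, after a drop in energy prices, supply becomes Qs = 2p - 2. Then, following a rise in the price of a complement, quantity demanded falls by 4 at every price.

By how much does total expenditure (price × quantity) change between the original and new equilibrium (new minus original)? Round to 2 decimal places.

Solve the original market: 26 - p = 2p - 7, hence p = 11 and Q = 15.
The new curves are Qd = 22 - p (demand) and Qs = 2p - 2 (supply).
Clearing the new market: 22 - p = 2p - 2, so p = 8 and Q = 14.
Expenditure moves from 11×15 = 165 to 8×14 = 112; change = -53.00.

-53.00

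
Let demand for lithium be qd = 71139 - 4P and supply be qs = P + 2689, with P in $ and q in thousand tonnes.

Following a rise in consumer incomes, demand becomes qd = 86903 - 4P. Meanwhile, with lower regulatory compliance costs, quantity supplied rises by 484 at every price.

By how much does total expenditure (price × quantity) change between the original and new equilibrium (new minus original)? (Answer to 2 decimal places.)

Solve the original market: 71139 - 4P = P + 2689, hence P = 13690 and q = 16379.
With the change applied: demand qd = 86903 - 4P, supply qs = P + 3173.
New equilibrium: 86903 - 4P = P + 3173 ⇒ 83730 = 5P ⇒ P = 16746, q = 19919.
Expenditure moves from 13690×16379 = 224228510 to 16746×19919 = 333563574; change = +109335064.00.

+109335064.00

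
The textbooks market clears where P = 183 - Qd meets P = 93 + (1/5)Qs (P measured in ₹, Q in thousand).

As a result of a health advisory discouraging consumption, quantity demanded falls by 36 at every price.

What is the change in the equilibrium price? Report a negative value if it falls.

-6

Initially, 183 - P = 5P - 465, so 648 = 6P and P = 108, Q = 75.
With the change applied: demand Qd = 147 - P, supply Qs = 5P - 465.
Setting them equal: 147 - P = 5P - 465 → 612 = 6P, so P = 102 and Q = 45.
ΔP = 102 − 108 = -6.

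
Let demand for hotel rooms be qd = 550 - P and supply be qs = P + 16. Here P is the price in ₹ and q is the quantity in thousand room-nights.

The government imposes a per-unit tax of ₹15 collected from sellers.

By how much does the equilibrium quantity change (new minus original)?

-7.5

Solve the original market: 550 - P = P + 16, hence P = 267 and q = 283.
Since sellers keep the price net of the tax, the effective supply curve becomes qs = P + 1.
New equilibrium: 550 - P = P + 1 ⇒ 549 = 2P ⇒ P = 274.5, q = 275.5.
Δq = 275.5 − 283 = -7.5.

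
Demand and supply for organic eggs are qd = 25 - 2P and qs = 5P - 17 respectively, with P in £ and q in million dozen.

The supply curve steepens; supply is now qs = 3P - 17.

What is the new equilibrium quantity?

Initially, 25 - 2P = 5P - 17, so 42 = 7P and P = 6, q = 13.
The new curves are qd = 25 - 2P (demand) and qs = 3P - 17 (supply).
Clearing the new market: 25 - 2P = 3P - 17, so P = 8.4 and q = 8.2.

8.2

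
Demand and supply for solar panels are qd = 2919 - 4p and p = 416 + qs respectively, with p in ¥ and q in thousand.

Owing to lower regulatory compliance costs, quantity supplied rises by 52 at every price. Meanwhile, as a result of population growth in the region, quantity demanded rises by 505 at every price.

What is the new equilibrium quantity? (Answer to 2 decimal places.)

Before the shock: 2919 - 4p = p - 416 ⇒ 3335 = 5p ⇒ p = 667, q = 251.
After the shift, demand is qd = 3424 - 4p and supply is qs = p - 364.
Equate the new curves: 3424 - 4p = p - 364, giving 3788 = 5p, p = 757.6, q = 393.6.

393.60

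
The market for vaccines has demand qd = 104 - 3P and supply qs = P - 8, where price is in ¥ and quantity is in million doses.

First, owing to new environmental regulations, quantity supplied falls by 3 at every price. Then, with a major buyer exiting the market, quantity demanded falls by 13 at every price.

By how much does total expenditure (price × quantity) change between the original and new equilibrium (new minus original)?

-190.25

Original equilibrium: 104 - 3P = P - 8 gives 112 = 4P, so P = 28 and q = 20.
The new curves are qd = 91 - 3P (demand) and qs = P - 11 (supply).
New equilibrium: 91 - 3P = P - 11 ⇒ 102 = 4P ⇒ P = 25.5, q = 14.5.
Expenditure moves from 28×20 = 560 to 25.5×14.5 = 369.75; change = -190.25.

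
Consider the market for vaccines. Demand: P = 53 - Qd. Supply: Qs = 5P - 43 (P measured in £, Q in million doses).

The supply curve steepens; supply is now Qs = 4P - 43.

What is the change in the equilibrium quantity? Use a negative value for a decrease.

-3.2

Before the shock: 53 - P = 5P - 43 ⇒ 96 = 6P ⇒ P = 16, Q = 37.
The new curves are Qd = 53 - P (demand) and Qs = 4P - 43 (supply).
Setting them equal: 53 - P = 4P - 43 → 96 = 5P, so P = 19.2 and Q = 33.8.
ΔQ = 33.8 − 37 = -3.2.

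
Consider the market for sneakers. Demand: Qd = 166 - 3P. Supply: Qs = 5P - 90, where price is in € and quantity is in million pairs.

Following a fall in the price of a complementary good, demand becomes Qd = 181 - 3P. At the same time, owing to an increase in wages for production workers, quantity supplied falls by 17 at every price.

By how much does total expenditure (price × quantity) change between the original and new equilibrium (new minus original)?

Initially, 166 - 3P = 5P - 90, so 256 = 8P and P = 32, Q = 70.
The new curves are Qd = 181 - 3P (demand) and Qs = 5P - 107 (supply).
Clearing the new market: 181 - 3P = 5P - 107, so P = 36 and Q = 73.
Expenditure moves from 32×70 = 2240 to 36×73 = 2628; change = +388.

+388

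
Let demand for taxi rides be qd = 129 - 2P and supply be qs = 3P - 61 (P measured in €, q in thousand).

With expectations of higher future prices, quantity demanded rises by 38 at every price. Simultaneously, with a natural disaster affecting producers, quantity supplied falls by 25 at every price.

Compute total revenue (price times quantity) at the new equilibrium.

3329.48

Before the shock: 129 - 2P = 3P - 61 ⇒ 190 = 5P ⇒ P = 38, q = 53.
After the shift, demand is qd = 167 - 2P and supply is qs = 3P - 86.
Setting them equal: 167 - 2P = 3P - 86 → 253 = 5P, so P = 50.6 and q = 65.8.
New expenditure = 50.6 × 65.8 = 3329.48.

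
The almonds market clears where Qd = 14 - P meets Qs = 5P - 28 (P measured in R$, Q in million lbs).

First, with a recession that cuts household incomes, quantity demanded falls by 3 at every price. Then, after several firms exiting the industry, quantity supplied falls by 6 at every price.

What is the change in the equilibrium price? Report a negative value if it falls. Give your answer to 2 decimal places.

+0.50

Initially, 14 - P = 5P - 28, so 42 = 6P and P = 7, Q = 7.
After the shift, demand is Qd = 11 - P and supply is Qs = 5P - 34.
New equilibrium: 11 - P = 5P - 34 ⇒ 45 = 6P ⇒ P = 7.5, Q = 3.5.
ΔP = 7.5 − 7 = +0.50.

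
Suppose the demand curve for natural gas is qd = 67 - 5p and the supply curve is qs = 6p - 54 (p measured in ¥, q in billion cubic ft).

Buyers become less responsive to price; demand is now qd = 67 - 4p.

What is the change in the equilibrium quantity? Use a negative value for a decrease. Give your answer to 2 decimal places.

Initially, 67 - 5p = 6p - 54, so 121 = 11p and p = 11, q = 12.
The shock moves the curves to qd = 67 - 4p and qs = 6p - 54.
Clearing the new market: 67 - 4p = 6p - 54, so p = 12.1 and q = 18.6.
Δq = 18.6 − 12 = +6.60.

+6.60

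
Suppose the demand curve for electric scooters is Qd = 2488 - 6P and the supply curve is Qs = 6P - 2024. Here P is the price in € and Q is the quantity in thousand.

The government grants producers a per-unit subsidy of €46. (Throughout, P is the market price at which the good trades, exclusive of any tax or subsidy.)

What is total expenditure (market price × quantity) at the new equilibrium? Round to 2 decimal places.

Initially, 2488 - 6P = 6P - 2024, so 4512 = 12P and P = 376, Q = 232.
Since sellers receive the price plus the subsidy, the effective supply curve becomes Qs = 6P - 1748.
Clearing the new market: 2488 - 6P = 6P - 1748, so P = 353 and Q = 370.
New expenditure = 353 × 370 = 130610.00.

130610.00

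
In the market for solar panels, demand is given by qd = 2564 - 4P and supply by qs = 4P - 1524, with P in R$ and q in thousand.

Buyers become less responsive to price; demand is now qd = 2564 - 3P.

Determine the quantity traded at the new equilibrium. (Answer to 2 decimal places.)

Solve the original market: 2564 - 4P = 4P - 1524, hence P = 511 and q = 520.
The new curves are qd = 2564 - 3P (demand) and qs = 4P - 1524 (supply).
Clearing the new market: 2564 - 3P = 4P - 1524, so P = 584 and q = 812.

812.00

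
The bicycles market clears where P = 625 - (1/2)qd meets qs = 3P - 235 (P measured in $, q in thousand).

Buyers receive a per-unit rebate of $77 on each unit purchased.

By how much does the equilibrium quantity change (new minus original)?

+92.4

Original equilibrium: 1250 - 2P = 3P - 235 gives 1485 = 5P, so P = 297 and q = 656.
Since buyers' out-of-pocket price is the market price minus the rebate, the effective demand curve becomes qd = 1404 - 2P.
Setting them equal: 1404 - 2P = 3P - 235 → 1639 = 5P, so P = 327.8 and q = 748.4.
Δq = 748.4 − 656 = +92.4.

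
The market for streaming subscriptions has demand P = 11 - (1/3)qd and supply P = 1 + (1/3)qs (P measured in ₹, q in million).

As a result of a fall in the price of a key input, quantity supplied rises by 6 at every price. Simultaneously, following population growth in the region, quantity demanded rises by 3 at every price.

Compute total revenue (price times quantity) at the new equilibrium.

107.25

Original equilibrium: 33 - 3P = 3P - 3 gives 36 = 6P, so P = 6 and q = 15.
After the shift, demand is qd = 36 - 3P and supply is qs = 3P + 3.
Clearing the new market: 36 - 3P = 3P + 3, so P = 5.5 and q = 19.5.
New expenditure = 5.5 × 19.5 = 107.25.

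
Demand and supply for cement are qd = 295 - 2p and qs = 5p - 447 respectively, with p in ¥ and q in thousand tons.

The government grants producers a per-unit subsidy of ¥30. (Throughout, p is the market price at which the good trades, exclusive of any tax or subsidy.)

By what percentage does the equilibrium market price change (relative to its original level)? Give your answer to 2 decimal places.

Initially, 295 - 2p = 5p - 447, so 742 = 7p and p = 106, q = 83.
Since sellers receive the price plus the subsidy, the effective supply curve becomes qs = 5p - 297.
Equate the new curves: 295 - 2p = 5p - 297, giving 592 = 7p, p = 592/7 ≈ 84.5714, q = 881/7 ≈ 125.8571.
%Δp = (84.5714 − 106) / 106 × 100 = -20.22%.

-20.22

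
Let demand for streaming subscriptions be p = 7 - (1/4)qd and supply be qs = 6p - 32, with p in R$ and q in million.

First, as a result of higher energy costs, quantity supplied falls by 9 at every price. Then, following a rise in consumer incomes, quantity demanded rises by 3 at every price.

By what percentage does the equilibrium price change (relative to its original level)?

+20

Initially, 28 - 4p = 6p - 32, so 60 = 10p and p = 6, q = 4.
The new curves are qd = 31 - 4p (demand) and qs = 6p - 41 (supply).
Equate the new curves: 31 - 4p = 6p - 41, giving 72 = 10p, p = 7.2, q = 2.2.
%Δp = (7.2 − 6) / 6 × 100 = +20%.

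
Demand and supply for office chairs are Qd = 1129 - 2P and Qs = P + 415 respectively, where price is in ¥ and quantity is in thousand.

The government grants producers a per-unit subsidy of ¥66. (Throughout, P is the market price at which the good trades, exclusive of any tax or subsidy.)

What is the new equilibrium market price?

Original equilibrium: 1129 - 2P = P + 415 gives 714 = 3P, so P = 238 and Q = 653.
Since sellers receive the price plus the subsidy, the effective supply curve becomes Qs = P + 481.
Setting them equal: 1129 - 2P = P + 481 → 648 = 3P, so P = 216 and Q = 697.

216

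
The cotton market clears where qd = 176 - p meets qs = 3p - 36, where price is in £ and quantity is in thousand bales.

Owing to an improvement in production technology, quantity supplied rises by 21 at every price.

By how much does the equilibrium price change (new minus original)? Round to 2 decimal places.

Solve the original market: 176 - p = 3p - 36, hence p = 53 and q = 123.
After the shift, demand is qd = 176 - p and supply is qs = 3p - 15.
Setting them equal: 176 - p = 3p - 15 → 191 = 4p, so p = 47.75 and q = 128.25.
Δp = 47.75 − 53 = -5.25.

-5.25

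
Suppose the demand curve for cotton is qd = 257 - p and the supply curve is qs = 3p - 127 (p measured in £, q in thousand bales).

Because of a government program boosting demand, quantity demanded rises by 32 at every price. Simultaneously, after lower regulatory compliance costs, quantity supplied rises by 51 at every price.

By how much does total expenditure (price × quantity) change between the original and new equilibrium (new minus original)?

+2588.6875

Solve the original market: 257 - p = 3p - 127, hence p = 96 and q = 161.
With the change applied: demand qd = 289 - p, supply qs = 3p - 76.
Setting them equal: 289 - p = 3p - 76 → 365 = 4p, so p = 91.25 and q = 197.75.
Expenditure moves from 96×161 = 15456 to 91.25×197.75 = 18044.6875; change = +2588.6875.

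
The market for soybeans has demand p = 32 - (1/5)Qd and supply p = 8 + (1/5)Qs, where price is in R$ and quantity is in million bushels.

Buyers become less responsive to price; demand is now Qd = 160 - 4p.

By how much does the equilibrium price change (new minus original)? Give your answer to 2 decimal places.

Solve the original market: 160 - 5p = 5p - 40, hence p = 20 and Q = 60.
With the change applied: demand Qd = 160 - 4p, supply Qs = 5p - 40.
Setting them equal: 160 - 4p = 5p - 40 → 200 = 9p, so p = 200/9 ≈ 22.2222 and Q = 640/9 ≈ 71.1111.
Δp = 22.2222 − 20 = +2.22.

+2.22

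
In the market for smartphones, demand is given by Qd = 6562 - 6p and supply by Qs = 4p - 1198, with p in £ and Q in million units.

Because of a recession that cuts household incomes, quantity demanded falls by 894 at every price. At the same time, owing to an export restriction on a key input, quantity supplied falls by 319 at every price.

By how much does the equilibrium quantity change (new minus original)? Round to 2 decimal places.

Initially, 6562 - 6p = 4p - 1198, so 7760 = 10p and p = 776, Q = 1906.
The shock moves the curves to Qd = 5668 - 6p and Qs = 4p - 1517.
Setting them equal: 5668 - 6p = 4p - 1517 → 7185 = 10p, so p = 718.5 and Q = 1357.
ΔQ = 1357 − 1906 = -549.00.

-549.00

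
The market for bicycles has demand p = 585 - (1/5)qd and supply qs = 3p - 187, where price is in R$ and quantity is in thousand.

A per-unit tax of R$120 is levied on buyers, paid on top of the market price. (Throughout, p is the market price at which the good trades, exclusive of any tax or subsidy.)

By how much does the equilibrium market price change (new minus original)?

-75

Initially, 2925 - 5p = 3p - 187, so 3112 = 8p and p = 389, q = 980.
Since buyers pay the price plus the tax, the effective demand curve becomes qd = 2325 - 5p.
New equilibrium: 2325 - 5p = 3p - 187 ⇒ 2512 = 8p ⇒ p = 314, q = 755.
Δp = 314 − 389 = -75.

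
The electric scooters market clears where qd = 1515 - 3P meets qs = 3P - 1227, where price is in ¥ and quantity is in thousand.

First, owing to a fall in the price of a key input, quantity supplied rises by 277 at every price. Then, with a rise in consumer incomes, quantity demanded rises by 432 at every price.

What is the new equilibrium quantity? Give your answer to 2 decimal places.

Initially, 1515 - 3P = 3P - 1227, so 2742 = 6P and P = 457, q = 144.
The new curves are qd = 1947 - 3P (demand) and qs = 3P - 950 (supply).
Equate the new curves: 1947 - 3P = 3P - 950, giving 2897 = 6P, P = 2897/6 ≈ 482.8333, q = 498.5.

498.50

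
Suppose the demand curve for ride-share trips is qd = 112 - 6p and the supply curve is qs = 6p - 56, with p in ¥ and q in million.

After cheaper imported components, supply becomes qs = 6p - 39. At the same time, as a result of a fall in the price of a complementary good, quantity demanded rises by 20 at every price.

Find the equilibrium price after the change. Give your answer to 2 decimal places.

14.25

Original equilibrium: 112 - 6p = 6p - 56 gives 168 = 12p, so p = 14 and q = 28.
The shock moves the curves to qd = 132 - 6p and qs = 6p - 39.
Clearing the new market: 132 - 6p = 6p - 39, so p = 14.25 and q = 46.5.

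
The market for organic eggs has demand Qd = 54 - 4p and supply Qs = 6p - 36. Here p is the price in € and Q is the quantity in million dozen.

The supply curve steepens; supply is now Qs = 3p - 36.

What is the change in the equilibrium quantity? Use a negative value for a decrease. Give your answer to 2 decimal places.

-15.43

Before the shock: 54 - 4p = 6p - 36 ⇒ 90 = 10p ⇒ p = 9, Q = 18.
The shock moves the curves to Qd = 54 - 4p and Qs = 3p - 36.
Equate the new curves: 54 - 4p = 3p - 36, giving 90 = 7p, p = 90/7 ≈ 12.8571, Q = 18/7 ≈ 2.5714.
ΔQ = 2.5714 − 18 = -15.43.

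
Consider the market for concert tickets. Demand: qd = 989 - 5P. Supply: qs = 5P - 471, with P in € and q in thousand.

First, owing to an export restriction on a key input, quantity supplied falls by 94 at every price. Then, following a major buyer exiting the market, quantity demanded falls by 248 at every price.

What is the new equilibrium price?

130.6

Original equilibrium: 989 - 5P = 5P - 471 gives 1460 = 10P, so P = 146 and q = 259.
The shock moves the curves to qd = 741 - 5P and qs = 5P - 565.
Equate the new curves: 741 - 5P = 5P - 565, giving 1306 = 10P, P = 130.6, q = 88.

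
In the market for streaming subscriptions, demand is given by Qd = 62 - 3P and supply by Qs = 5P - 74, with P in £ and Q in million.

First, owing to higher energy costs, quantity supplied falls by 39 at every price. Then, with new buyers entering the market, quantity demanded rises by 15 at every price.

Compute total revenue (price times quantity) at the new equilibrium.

136.5625

Original equilibrium: 62 - 3P = 5P - 74 gives 136 = 8P, so P = 17 and Q = 11.
With the change applied: demand Qd = 77 - 3P, supply Qs = 5P - 113.
Setting them equal: 77 - 3P = 5P - 113 → 190 = 8P, so P = 23.75 and Q = 5.75.
New expenditure = 23.75 × 5.75 = 136.5625.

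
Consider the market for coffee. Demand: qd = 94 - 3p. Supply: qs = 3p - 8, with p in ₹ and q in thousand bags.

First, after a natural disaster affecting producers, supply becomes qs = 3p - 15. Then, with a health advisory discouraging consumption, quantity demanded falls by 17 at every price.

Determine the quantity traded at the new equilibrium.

Solve the original market: 94 - 3p = 3p - 8, hence p = 17 and q = 43.
After the shift, demand is qd = 77 - 3p and supply is qs = 3p - 15.
New equilibrium: 77 - 3p = 3p - 15 ⇒ 92 = 6p ⇒ p = 46/3 ≈ 15.3333, q = 31.

31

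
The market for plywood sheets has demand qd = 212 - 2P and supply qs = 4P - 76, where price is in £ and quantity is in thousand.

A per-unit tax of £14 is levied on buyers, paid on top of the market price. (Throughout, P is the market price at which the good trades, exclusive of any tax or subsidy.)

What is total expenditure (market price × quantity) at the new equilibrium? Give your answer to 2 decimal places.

4217.78

Initially, 212 - 2P = 4P - 76, so 288 = 6P and P = 48, q = 116.
Since buyers pay the price plus the tax, the effective demand curve becomes qd = 184 - 2P.
New equilibrium: 184 - 2P = 4P - 76 ⇒ 260 = 6P ⇒ P = 130/3 ≈ 43.3333, q = 292/3 ≈ 97.3333.
New expenditure = 43.3333 × 97.3333 = 4217.78.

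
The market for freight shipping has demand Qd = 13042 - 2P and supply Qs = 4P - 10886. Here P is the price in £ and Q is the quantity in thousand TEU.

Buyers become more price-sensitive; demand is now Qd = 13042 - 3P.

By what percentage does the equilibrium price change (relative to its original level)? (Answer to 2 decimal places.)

-14.29

Original equilibrium: 13042 - 2P = 4P - 10886 gives 23928 = 6P, so P = 3988 and Q = 5066.
The new curves are Qd = 13042 - 3P (demand) and Qs = 4P - 10886 (supply).
New equilibrium: 13042 - 3P = 4P - 10886 ⇒ 23928 = 7P ⇒ P = 23928/7 ≈ 3418.2857, Q = 19510/7 ≈ 2787.1429.
%ΔP = (3418.2857 − 3988) / 3988 × 100 = -14.29%.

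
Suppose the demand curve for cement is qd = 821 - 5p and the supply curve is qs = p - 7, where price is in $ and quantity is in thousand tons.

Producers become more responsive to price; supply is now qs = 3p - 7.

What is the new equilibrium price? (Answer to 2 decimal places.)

103.50

Initially, 821 - 5p = p - 7, so 828 = 6p and p = 138, q = 131.
After the shift, demand is qd = 821 - 5p and supply is qs = 3p - 7.
Equate the new curves: 821 - 5p = 3p - 7, giving 828 = 8p, p = 103.5, q = 303.5.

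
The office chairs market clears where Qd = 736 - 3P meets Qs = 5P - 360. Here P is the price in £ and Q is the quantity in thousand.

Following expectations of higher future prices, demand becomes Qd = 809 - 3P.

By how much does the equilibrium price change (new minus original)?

Solve the original market: 736 - 3P = 5P - 360, hence P = 137 and Q = 325.
With the change applied: demand Qd = 809 - 3P, supply Qs = 5P - 360.
New equilibrium: 809 - 3P = 5P - 360 ⇒ 1169 = 8P ⇒ P = 146.125, Q = 370.625.
ΔP = 146.125 − 137 = +9.125.

+9.125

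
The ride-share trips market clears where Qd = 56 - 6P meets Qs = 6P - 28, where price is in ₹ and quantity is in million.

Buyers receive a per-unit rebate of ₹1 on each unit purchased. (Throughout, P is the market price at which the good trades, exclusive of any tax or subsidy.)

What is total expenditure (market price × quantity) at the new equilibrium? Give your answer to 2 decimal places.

127.50

Original equilibrium: 56 - 6P = 6P - 28 gives 84 = 12P, so P = 7 and Q = 14.
Since buyers' out-of-pocket price is the market price minus the rebate, the effective demand curve becomes Qd = 62 - 6P.
Equate the new curves: 62 - 6P = 6P - 28, giving 90 = 12P, P = 7.5, Q = 17.
New expenditure = 7.5 × 17 = 127.50.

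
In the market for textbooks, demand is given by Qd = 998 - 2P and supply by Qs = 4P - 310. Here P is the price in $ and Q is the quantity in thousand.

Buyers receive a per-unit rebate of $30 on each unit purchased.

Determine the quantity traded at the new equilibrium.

Solve the original market: 998 - 2P = 4P - 310, hence P = 218 and Q = 562.
Since buyers' out-of-pocket price is the market price minus the rebate, the effective demand curve becomes Qd = 1058 - 2P.
Equate the new curves: 1058 - 2P = 4P - 310, giving 1368 = 6P, P = 228, Q = 602.

602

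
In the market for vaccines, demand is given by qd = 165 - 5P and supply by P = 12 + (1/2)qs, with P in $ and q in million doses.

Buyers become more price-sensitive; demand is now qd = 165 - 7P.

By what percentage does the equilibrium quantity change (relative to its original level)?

-40

Initially, 165 - 5P = 2P - 24, so 189 = 7P and P = 27, q = 30.
With the change applied: demand qd = 165 - 7P, supply qs = 2P - 24.
New equilibrium: 165 - 7P = 2P - 24 ⇒ 189 = 9P ⇒ P = 21, q = 18.
%Δq = (18 − 30) / 30 × 100 = -40%.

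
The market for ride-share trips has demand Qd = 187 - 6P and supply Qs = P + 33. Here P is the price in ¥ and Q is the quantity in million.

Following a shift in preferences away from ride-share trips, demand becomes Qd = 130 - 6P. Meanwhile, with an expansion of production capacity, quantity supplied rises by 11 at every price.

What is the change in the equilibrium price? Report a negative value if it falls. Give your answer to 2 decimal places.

-9.71

Before the shock: 187 - 6P = P + 33 ⇒ 154 = 7P ⇒ P = 22, Q = 55.
The shock moves the curves to Qd = 130 - 6P and Qs = P + 44.
Equate the new curves: 130 - 6P = P + 44, giving 86 = 7P, P = 86/7 ≈ 12.2857, Q = 394/7 ≈ 56.2857.
ΔP = 12.2857 − 22 = -9.71.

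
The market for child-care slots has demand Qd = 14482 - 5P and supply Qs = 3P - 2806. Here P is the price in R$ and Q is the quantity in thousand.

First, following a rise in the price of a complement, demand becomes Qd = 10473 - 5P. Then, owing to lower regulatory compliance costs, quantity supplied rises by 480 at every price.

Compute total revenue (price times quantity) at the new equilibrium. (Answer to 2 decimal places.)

3957490.80

Solve the original market: 14482 - 5P = 3P - 2806, hence P = 2161 and Q = 3677.
With the change applied: demand Qd = 10473 - 5P, supply Qs = 3P - 2326.
New equilibrium: 10473 - 5P = 3P - 2326 ⇒ 12799 = 8P ⇒ P = 1599.875, Q = 2473.625.
New expenditure = 1599.875 × 2473.625 = 3957490.80.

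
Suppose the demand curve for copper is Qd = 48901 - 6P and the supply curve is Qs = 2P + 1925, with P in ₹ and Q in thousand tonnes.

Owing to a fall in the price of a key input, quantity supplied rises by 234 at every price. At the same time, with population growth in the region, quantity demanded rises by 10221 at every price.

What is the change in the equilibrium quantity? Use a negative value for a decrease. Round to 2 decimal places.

+2730.75

Solve the original market: 48901 - 6P = 2P + 1925, hence P = 5872 and Q = 13669.
With the change applied: demand Qd = 59122 - 6P, supply Qs = 2P + 2159.
Setting them equal: 59122 - 6P = 2P + 2159 → 56963 = 8P, so P = 7120.375 and Q = 16399.75.
ΔQ = 16399.75 − 13669 = +2730.75.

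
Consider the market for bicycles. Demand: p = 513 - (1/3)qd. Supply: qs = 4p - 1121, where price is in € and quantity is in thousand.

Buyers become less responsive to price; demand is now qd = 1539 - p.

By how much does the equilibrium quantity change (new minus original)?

Initially, 1539 - 3p = 4p - 1121, so 2660 = 7p and p = 380, q = 399.
The new curves are qd = 1539 - p (demand) and qs = 4p - 1121 (supply).
New equilibrium: 1539 - p = 4p - 1121 ⇒ 2660 = 5p ⇒ p = 532, q = 1007.
Δq = 1007 − 399 = +608.

+608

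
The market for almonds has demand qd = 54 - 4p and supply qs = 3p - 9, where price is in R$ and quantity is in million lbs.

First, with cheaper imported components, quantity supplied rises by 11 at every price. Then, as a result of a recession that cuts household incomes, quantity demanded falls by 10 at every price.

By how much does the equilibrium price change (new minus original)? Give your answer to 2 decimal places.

-3.00

Original equilibrium: 54 - 4p = 3p - 9 gives 63 = 7p, so p = 9 and q = 18.
The new curves are qd = 44 - 4p (demand) and qs = 3p + 2 (supply).
Setting them equal: 44 - 4p = 3p + 2 → 42 = 7p, so p = 6 and q = 20.
Δp = 6 − 9 = -3.00.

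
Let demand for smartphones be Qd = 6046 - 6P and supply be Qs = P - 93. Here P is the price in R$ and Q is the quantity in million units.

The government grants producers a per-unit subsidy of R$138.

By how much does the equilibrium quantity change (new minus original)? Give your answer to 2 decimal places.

+118.29

Before the shock: 6046 - 6P = P - 93 ⇒ 6139 = 7P ⇒ P = 877, Q = 784.
Since sellers receive the price plus the subsidy, the effective supply curve becomes Qs = P + 45.
Setting them equal: 6046 - 6P = P + 45 → 6001 = 7P, so P = 6001/7 ≈ 857.2857 and Q = 6316/7 ≈ 902.2857.
ΔQ = 902.2857 − 784 = +118.29.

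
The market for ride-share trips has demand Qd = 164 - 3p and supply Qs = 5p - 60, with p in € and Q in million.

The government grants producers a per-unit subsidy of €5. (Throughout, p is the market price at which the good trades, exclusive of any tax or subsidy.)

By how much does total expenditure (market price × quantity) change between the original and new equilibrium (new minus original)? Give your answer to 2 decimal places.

-16.80

Initially, 164 - 3p = 5p - 60, so 224 = 8p and p = 28, Q = 80.
Since sellers receive the price plus the subsidy, the effective supply curve becomes Qs = 5p - 35.
Equate the new curves: 164 - 3p = 5p - 35, giving 199 = 8p, p = 24.875, Q = 89.375.
Expenditure moves from 28×80 = 2240 to 24.875×89.375 = 2223.203125; change = -16.80.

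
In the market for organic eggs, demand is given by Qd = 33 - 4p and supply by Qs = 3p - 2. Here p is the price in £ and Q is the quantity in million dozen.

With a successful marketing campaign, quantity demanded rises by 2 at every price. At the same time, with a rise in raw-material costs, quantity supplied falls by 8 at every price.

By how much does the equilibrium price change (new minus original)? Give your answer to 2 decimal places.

Original equilibrium: 33 - 4p = 3p - 2 gives 35 = 7p, so p = 5 and Q = 13.
With the change applied: demand Qd = 35 - 4p, supply Qs = 3p - 10.
New equilibrium: 35 - 4p = 3p - 10 ⇒ 45 = 7p ⇒ p = 45/7 ≈ 6.4286, Q = 65/7 ≈ 9.2857.
Δp = 6.4286 − 5 = +1.43.

+1.43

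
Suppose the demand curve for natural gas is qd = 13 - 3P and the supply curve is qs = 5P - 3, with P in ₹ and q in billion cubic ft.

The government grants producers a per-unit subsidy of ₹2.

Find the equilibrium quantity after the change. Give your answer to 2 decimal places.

Solve the original market: 13 - 3P = 5P - 3, hence P = 2 and q = 7.
Since sellers receive the price plus the subsidy, the effective supply curve becomes qs = 5P + 7.
New equilibrium: 13 - 3P = 5P + 7 ⇒ 6 = 8P ⇒ P = 0.75, q = 10.75.

10.75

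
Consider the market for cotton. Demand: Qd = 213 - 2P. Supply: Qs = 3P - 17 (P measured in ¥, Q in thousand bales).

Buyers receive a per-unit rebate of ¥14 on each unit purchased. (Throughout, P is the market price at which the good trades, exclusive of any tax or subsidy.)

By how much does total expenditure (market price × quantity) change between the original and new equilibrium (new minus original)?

+1544.48

Solve the original market: 213 - 2P = 3P - 17, hence P = 46 and Q = 121.
Since buyers' out-of-pocket price is the market price minus the rebate, the effective demand curve becomes Qd = 241 - 2P.
Setting them equal: 241 - 2P = 3P - 17 → 258 = 5P, so P = 51.6 and Q = 137.8.
Expenditure moves from 46×121 = 5566 to 51.6×137.8 = 7110.48; change = +1544.48.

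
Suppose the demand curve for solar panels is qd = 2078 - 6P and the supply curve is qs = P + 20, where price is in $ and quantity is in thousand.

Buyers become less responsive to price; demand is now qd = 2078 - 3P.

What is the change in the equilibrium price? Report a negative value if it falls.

+220.5

Original equilibrium: 2078 - 6P = P + 20 gives 2058 = 7P, so P = 294 and q = 314.
The shock moves the curves to qd = 2078 - 3P and qs = P + 20.
Equate the new curves: 2078 - 3P = P + 20, giving 2058 = 4P, P = 514.5, q = 534.5.
ΔP = 514.5 − 294 = +220.5.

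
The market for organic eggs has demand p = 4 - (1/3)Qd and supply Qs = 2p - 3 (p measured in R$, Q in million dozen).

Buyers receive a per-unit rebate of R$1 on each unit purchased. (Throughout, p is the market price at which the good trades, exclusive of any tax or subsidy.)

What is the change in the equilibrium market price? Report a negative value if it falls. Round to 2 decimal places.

+0.60

Before the shock: 12 - 3p = 2p - 3 ⇒ 15 = 5p ⇒ p = 3, Q = 3.
Since buyers' out-of-pocket price is the market price minus the rebate, the effective demand curve becomes Qd = 15 - 3p.
Equate the new curves: 15 - 3p = 2p - 3, giving 18 = 5p, p = 3.6, Q = 4.2.
Δp = 3.6 − 3 = +0.60.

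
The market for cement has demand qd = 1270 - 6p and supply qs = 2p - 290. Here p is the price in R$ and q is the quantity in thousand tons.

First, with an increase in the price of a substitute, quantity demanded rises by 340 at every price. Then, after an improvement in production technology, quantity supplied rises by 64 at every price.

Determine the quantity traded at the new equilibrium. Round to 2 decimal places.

Before the shock: 1270 - 6p = 2p - 290 ⇒ 1560 = 8p ⇒ p = 195, q = 100.
With the change applied: demand qd = 1610 - 6p, supply qs = 2p - 226.
Clearing the new market: 1610 - 6p = 2p - 226, so p = 229.5 and q = 233.

233.00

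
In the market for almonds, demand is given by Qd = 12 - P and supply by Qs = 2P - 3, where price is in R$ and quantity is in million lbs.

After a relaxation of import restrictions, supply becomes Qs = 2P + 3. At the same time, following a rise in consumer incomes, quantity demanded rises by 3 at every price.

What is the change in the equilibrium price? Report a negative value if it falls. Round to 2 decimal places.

Solve the original market: 12 - P = 2P - 3, hence P = 5 and Q = 7.
The shock moves the curves to Qd = 15 - P and Qs = 2P + 3.
Equate the new curves: 15 - P = 2P + 3, giving 12 = 3P, P = 4, Q = 11.
ΔP = 4 − 5 = -1.00.

-1.00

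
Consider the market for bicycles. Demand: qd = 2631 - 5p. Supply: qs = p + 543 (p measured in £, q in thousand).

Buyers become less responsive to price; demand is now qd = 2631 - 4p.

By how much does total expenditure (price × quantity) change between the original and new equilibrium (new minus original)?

Before the shock: 2631 - 5p = p + 543 ⇒ 2088 = 6p ⇒ p = 348, q = 891.
With the change applied: demand qd = 2631 - 4p, supply qs = p + 543.
Clearing the new market: 2631 - 4p = p + 543, so p = 417.6 and q = 960.6.
Expenditure moves from 348×891 = 310068 to 417.6×960.6 = 401146.56; change = +91078.56.

+91078.56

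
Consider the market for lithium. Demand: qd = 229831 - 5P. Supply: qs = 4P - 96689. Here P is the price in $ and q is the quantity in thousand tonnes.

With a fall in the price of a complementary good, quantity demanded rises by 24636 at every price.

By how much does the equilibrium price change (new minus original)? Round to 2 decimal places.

Before the shock: 229831 - 5P = 4P - 96689 ⇒ 326520 = 9P ⇒ P = 36280, q = 48431.
With the change applied: demand qd = 254467 - 5P, supply qs = 4P - 96689.
Setting them equal: 254467 - 5P = 4P - 96689 → 351156 = 9P, so P = 117052/3 ≈ 39017.3333 and q = 178141/3 ≈ 59380.3333.
ΔP = 39017.3333 − 36280 = +2737.33.

+2737.33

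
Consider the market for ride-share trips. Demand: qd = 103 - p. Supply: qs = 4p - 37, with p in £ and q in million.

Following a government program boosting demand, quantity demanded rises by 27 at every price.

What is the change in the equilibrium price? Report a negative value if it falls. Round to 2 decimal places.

+5.40

Initially, 103 - p = 4p - 37, so 140 = 5p and p = 28, q = 75.
With the change applied: demand qd = 130 - p, supply qs = 4p - 37.
Clearing the new market: 130 - p = 4p - 37, so p = 33.4 and q = 96.6.
Δp = 33.4 − 28 = +5.40.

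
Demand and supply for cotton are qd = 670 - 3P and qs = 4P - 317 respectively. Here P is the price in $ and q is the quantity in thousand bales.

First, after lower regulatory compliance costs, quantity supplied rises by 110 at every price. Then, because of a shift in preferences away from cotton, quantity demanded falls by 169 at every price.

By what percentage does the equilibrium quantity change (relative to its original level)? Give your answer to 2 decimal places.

Original equilibrium: 670 - 3P = 4P - 317 gives 987 = 7P, so P = 141 and q = 247.
The shock moves the curves to qd = 501 - 3P and qs = 4P - 207.
Clearing the new market: 501 - 3P = 4P - 207, so P = 708/7 ≈ 101.1429 and q = 1383/7 ≈ 197.5714.
%Δq = (197.5714 − 247) / 247 × 100 = -20.01%.

-20.01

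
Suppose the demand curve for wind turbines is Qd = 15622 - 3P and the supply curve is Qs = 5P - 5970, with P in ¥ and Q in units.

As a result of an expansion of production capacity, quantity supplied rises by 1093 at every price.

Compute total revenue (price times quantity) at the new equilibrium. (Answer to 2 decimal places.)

20332125.33

Initially, 15622 - 3P = 5P - 5970, so 21592 = 8P and P = 2699, Q = 7525.
The new curves are Qd = 15622 - 3P (demand) and Qs = 5P - 4877 (supply).
New equilibrium: 15622 - 3P = 5P - 4877 ⇒ 20499 = 8P ⇒ P = 2562.375, Q = 7934.875.
New expenditure = 2562.375 × 7934.875 = 20332125.33.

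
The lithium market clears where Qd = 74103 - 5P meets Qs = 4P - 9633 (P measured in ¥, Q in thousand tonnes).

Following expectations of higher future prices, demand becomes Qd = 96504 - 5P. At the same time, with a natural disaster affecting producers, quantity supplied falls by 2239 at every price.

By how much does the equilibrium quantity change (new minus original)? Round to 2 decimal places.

Original equilibrium: 74103 - 5P = 4P - 9633 gives 83736 = 9P, so P = 9304 and Q = 27583.
The shock moves the curves to Qd = 96504 - 5P and Qs = 4P - 11872.
New equilibrium: 96504 - 5P = 4P - 11872 ⇒ 108376 = 9P ⇒ P = 108376/9 ≈ 12041.7778, Q = 326656/9 ≈ 36295.1111.
ΔQ = 36295.1111 − 27583 = +8712.11.

+8712.11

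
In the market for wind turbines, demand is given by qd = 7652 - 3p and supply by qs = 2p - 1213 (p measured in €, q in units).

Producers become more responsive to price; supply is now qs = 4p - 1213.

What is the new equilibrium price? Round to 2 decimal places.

1266.43

Initially, 7652 - 3p = 2p - 1213, so 8865 = 5p and p = 1773, q = 2333.
With the change applied: demand qd = 7652 - 3p, supply qs = 4p - 1213.
Equate the new curves: 7652 - 3p = 4p - 1213, giving 8865 = 7p, p = 8865/7 ≈ 1266.4286, q = 26969/7 ≈ 3852.7143.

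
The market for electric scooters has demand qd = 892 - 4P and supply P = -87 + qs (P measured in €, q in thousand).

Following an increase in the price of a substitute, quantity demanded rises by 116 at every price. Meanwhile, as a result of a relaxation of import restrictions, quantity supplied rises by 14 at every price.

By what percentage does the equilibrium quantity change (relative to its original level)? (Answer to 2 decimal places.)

Initially, 892 - 4P = P + 87, so 805 = 5P and P = 161, q = 248.
With the change applied: demand qd = 1008 - 4P, supply qs = P + 101.
Clearing the new market: 1008 - 4P = P + 101, so P = 181.4 and q = 282.4.
%Δq = (282.4 − 248) / 248 × 100 = +13.87%.

+13.87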